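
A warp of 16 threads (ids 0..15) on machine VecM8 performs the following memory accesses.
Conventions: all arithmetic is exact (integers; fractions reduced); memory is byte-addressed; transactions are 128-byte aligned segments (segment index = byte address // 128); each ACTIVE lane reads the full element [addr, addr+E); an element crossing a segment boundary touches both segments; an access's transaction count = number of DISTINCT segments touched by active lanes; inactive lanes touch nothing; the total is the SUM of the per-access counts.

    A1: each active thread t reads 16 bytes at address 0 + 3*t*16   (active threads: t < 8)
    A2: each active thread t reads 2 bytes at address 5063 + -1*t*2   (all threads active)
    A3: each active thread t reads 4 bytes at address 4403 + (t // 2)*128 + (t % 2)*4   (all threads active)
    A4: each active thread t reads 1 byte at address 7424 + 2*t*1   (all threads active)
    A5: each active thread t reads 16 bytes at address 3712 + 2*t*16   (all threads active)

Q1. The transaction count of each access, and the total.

A1: 3 transactions
A2: 1 transaction
A3: 8 transactions
A4: 1 transaction
A5: 4 transactions

Answer: 3,1,8,1,4; total 17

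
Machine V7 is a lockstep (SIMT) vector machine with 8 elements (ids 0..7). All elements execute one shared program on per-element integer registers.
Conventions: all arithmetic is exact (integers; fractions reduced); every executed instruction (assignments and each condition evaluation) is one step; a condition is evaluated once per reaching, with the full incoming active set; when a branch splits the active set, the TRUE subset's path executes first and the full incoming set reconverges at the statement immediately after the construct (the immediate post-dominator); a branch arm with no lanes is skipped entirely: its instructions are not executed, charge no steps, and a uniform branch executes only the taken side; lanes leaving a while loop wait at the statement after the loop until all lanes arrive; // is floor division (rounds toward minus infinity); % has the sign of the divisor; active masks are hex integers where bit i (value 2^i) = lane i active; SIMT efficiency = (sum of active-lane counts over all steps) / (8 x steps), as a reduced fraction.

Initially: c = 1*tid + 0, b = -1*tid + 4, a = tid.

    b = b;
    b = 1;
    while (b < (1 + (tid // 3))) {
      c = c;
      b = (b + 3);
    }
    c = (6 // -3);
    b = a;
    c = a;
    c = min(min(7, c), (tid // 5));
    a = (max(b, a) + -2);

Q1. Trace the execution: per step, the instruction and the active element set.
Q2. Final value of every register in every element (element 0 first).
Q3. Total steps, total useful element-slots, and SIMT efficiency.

step 0: b <- b                       0xff
step 1: b <- 1                       0xff
step 2: eval (b < (1 + (tid // 3)))  0xff
step 3: c <- c                       0xf8
step 4: b <- (b + 3)                 0xf8
step 5: eval (b < (1 + (tid // 3)))  0xf8
step 6: c <- (6 // -3)               0xff
step 7: b <- a                       0xff
step 8: c <- a                       0xff
step 9: c <- min(min(7, c), (tid // 5)) 0xff
step 10: a <- (max(b, a) + -2)        0xff

Answer: 11 steps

c: 0,0,0,0,0,1,1,1
b: 0,1,2,3,4,5,6,7
a: -2,-1,0,1,2,3,4,5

steps = 11; useful = 79; efficiency = 79/88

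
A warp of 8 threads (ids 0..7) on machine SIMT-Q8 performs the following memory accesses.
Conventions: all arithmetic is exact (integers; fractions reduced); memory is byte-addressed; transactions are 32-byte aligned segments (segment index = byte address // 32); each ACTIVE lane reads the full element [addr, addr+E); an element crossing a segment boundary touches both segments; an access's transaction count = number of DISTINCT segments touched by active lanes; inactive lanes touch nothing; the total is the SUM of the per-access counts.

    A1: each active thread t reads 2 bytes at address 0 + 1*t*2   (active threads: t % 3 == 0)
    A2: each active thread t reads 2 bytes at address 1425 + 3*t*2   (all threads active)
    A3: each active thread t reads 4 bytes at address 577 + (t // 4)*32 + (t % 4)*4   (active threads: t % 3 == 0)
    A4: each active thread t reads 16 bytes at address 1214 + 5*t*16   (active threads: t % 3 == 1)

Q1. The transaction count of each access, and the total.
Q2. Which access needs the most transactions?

A1: 1 transaction
A2: 2 transactions
A3: 2 transactions
A4: 4 transactions

Answer: 1,2,2,4; total 9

Answer: A4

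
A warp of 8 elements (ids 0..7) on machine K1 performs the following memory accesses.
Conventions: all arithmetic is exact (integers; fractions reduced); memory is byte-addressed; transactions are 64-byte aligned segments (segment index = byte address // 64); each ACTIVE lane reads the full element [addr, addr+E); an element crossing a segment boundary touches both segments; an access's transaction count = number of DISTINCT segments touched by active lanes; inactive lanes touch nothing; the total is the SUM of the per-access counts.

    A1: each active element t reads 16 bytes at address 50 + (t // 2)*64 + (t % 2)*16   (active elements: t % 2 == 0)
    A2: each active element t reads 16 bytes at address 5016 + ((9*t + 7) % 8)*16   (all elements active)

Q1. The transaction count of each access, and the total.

A1: 5 transactions
A2: 3 transactions

Answer: 5,3; total 8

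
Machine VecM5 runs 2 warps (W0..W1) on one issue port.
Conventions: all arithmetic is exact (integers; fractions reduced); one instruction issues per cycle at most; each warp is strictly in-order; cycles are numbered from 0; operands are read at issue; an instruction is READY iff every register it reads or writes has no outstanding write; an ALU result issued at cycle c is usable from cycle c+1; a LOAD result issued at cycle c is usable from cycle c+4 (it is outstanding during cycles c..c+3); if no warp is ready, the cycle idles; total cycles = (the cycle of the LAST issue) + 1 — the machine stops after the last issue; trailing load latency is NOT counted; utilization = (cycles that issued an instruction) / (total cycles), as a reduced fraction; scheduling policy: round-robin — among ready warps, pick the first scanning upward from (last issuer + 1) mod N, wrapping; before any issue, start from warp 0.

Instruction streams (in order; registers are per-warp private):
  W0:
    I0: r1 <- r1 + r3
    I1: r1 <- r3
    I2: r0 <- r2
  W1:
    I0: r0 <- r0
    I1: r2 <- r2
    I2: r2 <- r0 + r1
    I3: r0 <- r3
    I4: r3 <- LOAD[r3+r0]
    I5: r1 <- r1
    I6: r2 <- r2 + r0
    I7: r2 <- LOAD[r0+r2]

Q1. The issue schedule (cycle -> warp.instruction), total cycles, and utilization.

cycle 0: W0.I0
cycle 1: W1.I0
cycle 2: W0.I1
cycle 3: W1.I1
cycle 4: W0.I2
cycle 5: W1.I2
cycle 6: W1.I3
cycle 7: W1.I4
cycle 8: W1.I5
cycle 9: W1.I6
cycle 10: W1.I7

Answer: 11 cycles, utilization 1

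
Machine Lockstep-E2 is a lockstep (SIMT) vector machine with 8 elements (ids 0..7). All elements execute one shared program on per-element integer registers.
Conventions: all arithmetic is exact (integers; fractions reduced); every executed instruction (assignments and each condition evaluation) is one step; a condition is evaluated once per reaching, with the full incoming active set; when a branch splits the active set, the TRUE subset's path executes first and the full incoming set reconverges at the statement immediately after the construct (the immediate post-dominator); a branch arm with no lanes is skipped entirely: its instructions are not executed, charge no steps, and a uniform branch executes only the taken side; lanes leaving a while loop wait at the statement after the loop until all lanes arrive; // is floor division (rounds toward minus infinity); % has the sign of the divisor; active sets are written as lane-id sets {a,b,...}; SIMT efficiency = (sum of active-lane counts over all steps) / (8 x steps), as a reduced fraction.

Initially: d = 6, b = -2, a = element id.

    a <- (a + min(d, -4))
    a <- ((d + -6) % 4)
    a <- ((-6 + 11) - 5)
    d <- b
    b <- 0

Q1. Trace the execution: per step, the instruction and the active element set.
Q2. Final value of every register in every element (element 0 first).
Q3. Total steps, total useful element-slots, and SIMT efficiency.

step 0: a <- (a + min(d, -4))        {0,1,2,3,4,5,6,7}
step 1: a <- ((d + -6) % 4)          {0,1,2,3,4,5,6,7}
step 2: a <- ((-6 + 11) - 5)         {0,1,2,3,4,5,6,7}
step 3: d <- b                       {0,1,2,3,4,5,6,7}
step 4: b <- 0                       {0,1,2,3,4,5,6,7}

Answer: 5 steps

d: -2,-2,-2,-2,-2,-2,-2,-2
b: 0,0,0,0,0,0,0,0
a: 0,0,0,0,0,0,0,0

steps = 5; useful = 40; efficiency = 40/40 = 1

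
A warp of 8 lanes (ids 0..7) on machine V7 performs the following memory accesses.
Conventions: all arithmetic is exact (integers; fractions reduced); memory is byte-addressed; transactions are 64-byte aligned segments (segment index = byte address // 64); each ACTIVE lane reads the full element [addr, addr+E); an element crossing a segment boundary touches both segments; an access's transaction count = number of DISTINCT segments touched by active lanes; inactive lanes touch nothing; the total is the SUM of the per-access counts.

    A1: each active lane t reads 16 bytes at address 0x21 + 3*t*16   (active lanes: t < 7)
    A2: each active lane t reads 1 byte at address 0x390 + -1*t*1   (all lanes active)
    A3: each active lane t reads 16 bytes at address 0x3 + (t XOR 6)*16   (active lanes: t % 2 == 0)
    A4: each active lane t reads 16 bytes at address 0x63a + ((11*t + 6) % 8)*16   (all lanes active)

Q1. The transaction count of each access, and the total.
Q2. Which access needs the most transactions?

A1: 6 transactions
A2: 1 transaction
A3: 2 transactions
A4: 3 transactions

Answer: 6,1,2,3; total 12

Answer: A1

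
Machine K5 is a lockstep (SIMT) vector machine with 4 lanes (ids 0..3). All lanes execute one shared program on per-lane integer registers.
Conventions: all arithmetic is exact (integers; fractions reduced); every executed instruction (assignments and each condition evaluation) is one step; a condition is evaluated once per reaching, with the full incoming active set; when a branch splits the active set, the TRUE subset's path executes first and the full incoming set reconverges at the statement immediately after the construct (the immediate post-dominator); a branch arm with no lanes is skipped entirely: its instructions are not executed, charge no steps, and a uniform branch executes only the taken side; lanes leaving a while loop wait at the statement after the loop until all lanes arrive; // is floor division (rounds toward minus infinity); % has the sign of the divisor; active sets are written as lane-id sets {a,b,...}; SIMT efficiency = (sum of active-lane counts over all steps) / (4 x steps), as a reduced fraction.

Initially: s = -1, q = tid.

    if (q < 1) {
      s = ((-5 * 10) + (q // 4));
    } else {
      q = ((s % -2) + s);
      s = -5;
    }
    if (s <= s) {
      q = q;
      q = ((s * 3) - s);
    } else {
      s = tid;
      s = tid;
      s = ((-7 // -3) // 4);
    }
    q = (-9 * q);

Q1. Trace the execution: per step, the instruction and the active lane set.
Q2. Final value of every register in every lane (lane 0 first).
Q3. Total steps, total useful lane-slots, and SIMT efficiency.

step 0: eval (q < 1)                 {0,1,2,3}
step 1: s <- ((-5 * 10) + (q // 4))  {0}
step 2: q <- ((s % -2) + s)          {1,2,3}
step 3: s <- -5                      {1,2,3}
step 4: eval (s <= s)                {0,1,2,3}
step 5: q <- q                       {0,1,2,3}
step 6: q <- ((s * 3) - s)           {0,1,2,3}
step 7: q <- (-9 * q)                {0,1,2,3}

Answer: 8 steps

s: -50,-5,-5,-5
q: 900,90,90,90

steps = 8; useful = 27; efficiency = 27/32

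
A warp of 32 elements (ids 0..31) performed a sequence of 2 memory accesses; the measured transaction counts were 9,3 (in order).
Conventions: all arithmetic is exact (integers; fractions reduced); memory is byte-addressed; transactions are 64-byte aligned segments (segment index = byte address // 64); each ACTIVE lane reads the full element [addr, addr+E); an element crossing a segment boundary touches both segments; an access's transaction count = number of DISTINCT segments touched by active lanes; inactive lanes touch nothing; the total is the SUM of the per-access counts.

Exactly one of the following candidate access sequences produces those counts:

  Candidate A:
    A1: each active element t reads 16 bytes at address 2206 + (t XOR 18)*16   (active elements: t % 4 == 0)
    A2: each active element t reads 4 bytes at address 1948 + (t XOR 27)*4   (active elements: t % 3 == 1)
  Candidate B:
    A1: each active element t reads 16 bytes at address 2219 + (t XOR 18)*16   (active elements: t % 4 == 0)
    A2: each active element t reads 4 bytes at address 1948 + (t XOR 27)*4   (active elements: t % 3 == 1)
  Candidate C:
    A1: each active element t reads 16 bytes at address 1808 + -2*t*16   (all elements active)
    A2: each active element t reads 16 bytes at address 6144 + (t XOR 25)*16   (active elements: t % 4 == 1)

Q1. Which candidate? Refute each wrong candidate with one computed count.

B: A1 gives 8 transactions, not 9
C: A1 gives 17 transactions, not 9
A: all counts match (9,3)

Answer: A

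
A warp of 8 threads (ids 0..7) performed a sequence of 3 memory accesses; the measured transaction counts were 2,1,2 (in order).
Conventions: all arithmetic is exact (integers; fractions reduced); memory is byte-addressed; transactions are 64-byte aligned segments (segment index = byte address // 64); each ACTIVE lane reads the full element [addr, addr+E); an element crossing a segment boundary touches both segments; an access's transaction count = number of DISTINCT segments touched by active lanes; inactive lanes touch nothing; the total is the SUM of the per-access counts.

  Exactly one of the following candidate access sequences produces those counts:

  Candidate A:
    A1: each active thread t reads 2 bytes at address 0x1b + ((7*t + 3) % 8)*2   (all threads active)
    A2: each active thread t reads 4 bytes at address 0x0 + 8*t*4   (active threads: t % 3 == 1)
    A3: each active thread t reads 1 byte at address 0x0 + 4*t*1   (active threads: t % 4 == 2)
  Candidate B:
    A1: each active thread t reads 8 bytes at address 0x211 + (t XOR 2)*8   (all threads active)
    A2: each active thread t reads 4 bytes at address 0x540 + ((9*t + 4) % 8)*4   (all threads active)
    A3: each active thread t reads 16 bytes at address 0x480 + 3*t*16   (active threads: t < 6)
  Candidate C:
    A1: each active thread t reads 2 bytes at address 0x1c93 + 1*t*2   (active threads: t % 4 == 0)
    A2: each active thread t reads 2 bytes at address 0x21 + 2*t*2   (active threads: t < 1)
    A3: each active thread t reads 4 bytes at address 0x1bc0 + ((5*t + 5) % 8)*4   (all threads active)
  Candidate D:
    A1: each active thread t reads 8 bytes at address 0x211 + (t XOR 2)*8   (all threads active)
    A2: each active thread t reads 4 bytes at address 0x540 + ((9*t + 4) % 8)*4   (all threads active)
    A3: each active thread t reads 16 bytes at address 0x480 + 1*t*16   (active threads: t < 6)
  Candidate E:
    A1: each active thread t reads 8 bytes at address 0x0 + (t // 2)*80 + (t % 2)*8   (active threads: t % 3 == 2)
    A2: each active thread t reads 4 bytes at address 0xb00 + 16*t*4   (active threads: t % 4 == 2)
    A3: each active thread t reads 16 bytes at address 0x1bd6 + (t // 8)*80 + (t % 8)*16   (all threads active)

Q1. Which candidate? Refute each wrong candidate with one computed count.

A: A1 gives 1 transaction, not 2
B: A3 gives 4 transactions, not 2
C: A1 gives 1 transaction, not 2
E: A2 gives 2 transactions, not 1
D: all counts match (2,1,2)

Answer: D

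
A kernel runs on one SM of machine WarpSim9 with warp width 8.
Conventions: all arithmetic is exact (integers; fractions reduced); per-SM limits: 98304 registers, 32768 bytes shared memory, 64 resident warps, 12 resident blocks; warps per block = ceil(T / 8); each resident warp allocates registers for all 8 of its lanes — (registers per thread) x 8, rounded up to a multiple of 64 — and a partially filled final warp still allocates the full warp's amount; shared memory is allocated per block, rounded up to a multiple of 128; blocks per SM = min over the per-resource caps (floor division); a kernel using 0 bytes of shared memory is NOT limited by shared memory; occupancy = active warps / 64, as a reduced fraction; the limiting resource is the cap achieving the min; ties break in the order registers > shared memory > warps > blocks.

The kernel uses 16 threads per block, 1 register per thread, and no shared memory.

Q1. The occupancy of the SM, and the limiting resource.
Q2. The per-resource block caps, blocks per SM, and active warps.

Answer: occupancy 3/8, limited by blocks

registers: 768 blocks
shared memory: no limit (kernel uses none)
warps: 32 blocks
blocks: 12 blocks

Answer: 12 blocks, 24 active warps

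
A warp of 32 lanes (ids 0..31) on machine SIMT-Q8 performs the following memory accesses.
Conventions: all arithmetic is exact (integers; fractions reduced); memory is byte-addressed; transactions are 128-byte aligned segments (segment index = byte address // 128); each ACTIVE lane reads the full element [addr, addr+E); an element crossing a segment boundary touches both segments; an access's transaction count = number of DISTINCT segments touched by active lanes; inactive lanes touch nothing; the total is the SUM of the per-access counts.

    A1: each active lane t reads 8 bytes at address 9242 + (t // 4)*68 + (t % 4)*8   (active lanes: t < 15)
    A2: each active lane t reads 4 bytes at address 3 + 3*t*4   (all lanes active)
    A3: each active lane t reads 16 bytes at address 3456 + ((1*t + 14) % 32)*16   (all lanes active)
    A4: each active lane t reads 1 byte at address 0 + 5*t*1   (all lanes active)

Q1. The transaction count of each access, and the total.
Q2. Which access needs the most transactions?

A1: 2 transactions
A2: 3 transactions
A3: 4 transactions
A4: 2 transactions

Answer: 2,3,4,2; total 11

Answer: A3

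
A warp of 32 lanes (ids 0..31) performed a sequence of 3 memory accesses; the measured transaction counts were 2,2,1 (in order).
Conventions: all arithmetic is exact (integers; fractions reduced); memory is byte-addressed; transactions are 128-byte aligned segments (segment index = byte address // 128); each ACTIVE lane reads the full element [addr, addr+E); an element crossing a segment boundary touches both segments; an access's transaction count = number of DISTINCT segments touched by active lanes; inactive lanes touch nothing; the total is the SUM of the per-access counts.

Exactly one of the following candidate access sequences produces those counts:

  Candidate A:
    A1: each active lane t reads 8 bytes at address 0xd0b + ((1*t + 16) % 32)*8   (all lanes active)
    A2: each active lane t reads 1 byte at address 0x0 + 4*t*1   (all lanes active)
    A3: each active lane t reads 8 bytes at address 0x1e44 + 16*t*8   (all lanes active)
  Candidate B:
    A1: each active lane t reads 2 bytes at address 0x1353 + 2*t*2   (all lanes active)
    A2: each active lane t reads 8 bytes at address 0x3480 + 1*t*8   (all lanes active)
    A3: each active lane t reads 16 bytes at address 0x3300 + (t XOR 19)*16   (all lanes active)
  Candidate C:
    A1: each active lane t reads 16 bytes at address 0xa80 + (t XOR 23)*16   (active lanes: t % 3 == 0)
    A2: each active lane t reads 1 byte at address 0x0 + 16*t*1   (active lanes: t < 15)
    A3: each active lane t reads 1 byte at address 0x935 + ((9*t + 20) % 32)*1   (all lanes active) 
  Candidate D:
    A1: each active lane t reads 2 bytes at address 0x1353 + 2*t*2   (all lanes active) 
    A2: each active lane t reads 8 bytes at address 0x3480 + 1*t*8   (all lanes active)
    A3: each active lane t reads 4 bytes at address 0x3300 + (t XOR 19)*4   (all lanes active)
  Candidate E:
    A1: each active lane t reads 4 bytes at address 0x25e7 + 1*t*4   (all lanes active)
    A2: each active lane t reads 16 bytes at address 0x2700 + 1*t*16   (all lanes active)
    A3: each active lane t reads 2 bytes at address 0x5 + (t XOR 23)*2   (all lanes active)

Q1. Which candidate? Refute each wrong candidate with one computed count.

A: A1 gives 3 transactions, not 2
B: A3 gives 4 transactions, not 1
C: A1 gives 4 transactions, not 2
E: A2 gives 4 transactions, not 2
D: all counts match (2,2,1)

Answer: D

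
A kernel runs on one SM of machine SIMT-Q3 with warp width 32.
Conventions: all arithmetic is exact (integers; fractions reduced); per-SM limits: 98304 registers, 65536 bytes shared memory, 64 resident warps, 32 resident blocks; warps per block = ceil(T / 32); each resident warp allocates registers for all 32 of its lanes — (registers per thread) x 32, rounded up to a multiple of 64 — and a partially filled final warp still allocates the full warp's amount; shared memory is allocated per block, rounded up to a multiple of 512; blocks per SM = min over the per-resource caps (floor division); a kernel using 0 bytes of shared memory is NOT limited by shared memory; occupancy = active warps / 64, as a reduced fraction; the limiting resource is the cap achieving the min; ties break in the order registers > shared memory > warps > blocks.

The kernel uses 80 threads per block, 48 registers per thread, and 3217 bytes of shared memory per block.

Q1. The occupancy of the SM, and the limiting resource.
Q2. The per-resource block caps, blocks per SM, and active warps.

Answer: occupancy 27/32, limited by shared memory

registers: 21 blocks
shared memory: 18 blocks
warps: 21 blocks
blocks: 32 blocks

Answer: 18 blocks, 54 active warps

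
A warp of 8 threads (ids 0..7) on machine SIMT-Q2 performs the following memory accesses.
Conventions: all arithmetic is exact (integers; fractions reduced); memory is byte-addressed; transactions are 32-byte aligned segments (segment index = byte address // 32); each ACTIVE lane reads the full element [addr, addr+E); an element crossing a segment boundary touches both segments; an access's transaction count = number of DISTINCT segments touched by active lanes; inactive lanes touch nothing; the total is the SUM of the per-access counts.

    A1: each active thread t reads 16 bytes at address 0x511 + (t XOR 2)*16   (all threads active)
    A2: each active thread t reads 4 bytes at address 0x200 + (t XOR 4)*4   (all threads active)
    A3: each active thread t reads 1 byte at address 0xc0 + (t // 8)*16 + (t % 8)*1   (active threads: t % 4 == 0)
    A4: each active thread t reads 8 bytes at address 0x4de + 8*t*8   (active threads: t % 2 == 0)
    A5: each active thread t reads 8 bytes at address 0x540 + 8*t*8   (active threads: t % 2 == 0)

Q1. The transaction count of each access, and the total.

A1: 5 transactions
A2: 1 transaction
A3: 1 transaction
A4: 8 transactions
A5: 4 transactions

Answer: 5,1,1,8,4; total 19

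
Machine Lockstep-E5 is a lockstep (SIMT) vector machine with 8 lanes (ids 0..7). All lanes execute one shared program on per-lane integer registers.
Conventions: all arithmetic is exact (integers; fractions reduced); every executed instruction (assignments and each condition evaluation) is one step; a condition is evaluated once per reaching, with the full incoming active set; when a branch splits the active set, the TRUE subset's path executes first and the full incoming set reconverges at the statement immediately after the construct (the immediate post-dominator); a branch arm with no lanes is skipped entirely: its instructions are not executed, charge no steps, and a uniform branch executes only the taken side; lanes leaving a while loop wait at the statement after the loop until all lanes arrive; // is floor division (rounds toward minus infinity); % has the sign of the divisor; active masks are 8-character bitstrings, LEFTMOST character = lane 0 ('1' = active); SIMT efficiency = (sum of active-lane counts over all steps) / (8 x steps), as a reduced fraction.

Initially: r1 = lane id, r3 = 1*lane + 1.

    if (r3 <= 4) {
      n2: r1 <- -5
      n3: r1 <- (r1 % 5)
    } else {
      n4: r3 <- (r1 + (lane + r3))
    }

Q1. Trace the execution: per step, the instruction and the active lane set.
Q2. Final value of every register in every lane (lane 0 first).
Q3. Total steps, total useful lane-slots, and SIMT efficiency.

step 0: eval (r3 <= 4)               11111111
step 1: r1 <- -5                     11110000
step 2: r1 <- (r1 % 5)               11110000
step 3: r3 <- (r1 + (lane + r3))     00001111

Answer: 4 steps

r1: 0,0,0,0,4,5,6,7
r3: 1,2,3,4,13,16,19,22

steps = 4; useful = 20; efficiency = 20/32 = 5/8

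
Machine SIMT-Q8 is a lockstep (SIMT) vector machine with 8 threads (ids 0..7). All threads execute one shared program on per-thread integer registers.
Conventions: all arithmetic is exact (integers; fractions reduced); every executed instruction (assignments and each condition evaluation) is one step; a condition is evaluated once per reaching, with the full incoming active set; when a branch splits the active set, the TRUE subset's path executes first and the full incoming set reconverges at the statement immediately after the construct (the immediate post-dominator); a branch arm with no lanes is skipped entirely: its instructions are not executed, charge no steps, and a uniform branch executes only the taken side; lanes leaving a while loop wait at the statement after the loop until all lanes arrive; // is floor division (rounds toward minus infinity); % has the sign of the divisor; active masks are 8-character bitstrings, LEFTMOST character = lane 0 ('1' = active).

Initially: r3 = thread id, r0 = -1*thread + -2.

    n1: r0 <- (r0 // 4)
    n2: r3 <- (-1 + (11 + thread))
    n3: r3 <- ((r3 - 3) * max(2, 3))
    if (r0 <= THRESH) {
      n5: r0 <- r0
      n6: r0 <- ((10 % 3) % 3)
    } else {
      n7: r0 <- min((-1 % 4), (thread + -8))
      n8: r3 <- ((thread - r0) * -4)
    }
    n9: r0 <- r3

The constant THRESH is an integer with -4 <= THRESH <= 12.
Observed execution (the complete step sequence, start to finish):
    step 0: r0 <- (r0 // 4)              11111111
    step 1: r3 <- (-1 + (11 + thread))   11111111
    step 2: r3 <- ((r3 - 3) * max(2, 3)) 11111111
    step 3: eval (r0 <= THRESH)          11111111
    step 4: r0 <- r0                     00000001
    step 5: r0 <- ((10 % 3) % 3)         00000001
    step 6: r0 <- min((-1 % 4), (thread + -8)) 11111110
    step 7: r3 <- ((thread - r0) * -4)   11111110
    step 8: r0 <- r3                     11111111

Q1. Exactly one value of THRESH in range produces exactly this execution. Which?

Answer: THRESH = -3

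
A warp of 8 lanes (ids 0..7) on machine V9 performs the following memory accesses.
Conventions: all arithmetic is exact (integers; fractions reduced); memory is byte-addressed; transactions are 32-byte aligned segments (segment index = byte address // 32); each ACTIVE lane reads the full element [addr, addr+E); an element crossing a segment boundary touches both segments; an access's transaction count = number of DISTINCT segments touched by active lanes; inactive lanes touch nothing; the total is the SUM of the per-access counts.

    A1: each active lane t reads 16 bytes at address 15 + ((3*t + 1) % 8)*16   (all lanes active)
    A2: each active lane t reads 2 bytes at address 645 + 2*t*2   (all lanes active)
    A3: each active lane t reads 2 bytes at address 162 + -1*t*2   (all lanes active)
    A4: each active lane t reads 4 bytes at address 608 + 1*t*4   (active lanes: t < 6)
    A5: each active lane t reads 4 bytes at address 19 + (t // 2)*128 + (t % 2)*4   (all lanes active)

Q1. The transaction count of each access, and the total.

A1: 5 transactions
A2: 2 transactions
A3: 2 transactions
A4: 1 transaction
A5: 4 transactions

Answer: 5,2,2,1,4; total 14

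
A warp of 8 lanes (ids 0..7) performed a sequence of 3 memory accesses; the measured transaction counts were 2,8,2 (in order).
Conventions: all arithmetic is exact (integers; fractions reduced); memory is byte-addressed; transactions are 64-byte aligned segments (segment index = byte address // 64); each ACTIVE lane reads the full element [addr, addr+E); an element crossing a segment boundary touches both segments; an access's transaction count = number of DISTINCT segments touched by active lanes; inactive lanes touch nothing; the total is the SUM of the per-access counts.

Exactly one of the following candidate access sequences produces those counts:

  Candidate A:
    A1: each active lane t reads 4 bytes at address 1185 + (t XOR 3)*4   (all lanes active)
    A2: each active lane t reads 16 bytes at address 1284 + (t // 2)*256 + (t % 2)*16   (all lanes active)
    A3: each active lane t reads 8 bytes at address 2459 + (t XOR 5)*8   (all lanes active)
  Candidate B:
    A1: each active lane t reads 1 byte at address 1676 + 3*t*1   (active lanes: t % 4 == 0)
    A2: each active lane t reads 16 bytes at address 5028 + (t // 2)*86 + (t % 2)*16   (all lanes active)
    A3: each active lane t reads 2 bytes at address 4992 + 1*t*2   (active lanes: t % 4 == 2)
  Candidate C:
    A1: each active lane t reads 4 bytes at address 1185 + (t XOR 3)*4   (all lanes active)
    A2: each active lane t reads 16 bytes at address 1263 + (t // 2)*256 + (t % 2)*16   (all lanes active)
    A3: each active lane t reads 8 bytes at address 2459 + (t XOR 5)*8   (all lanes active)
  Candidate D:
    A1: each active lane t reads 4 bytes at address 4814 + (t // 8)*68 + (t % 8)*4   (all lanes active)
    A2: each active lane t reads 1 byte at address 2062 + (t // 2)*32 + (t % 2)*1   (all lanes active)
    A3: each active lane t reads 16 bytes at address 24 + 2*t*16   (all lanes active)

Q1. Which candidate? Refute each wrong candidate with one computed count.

A: A2 gives 4 transactions, not 8
B: A1 gives 1 transaction, not 2
D: A1 gives 1 transaction, not 2
C: all counts match (2,8,2)

Answer: C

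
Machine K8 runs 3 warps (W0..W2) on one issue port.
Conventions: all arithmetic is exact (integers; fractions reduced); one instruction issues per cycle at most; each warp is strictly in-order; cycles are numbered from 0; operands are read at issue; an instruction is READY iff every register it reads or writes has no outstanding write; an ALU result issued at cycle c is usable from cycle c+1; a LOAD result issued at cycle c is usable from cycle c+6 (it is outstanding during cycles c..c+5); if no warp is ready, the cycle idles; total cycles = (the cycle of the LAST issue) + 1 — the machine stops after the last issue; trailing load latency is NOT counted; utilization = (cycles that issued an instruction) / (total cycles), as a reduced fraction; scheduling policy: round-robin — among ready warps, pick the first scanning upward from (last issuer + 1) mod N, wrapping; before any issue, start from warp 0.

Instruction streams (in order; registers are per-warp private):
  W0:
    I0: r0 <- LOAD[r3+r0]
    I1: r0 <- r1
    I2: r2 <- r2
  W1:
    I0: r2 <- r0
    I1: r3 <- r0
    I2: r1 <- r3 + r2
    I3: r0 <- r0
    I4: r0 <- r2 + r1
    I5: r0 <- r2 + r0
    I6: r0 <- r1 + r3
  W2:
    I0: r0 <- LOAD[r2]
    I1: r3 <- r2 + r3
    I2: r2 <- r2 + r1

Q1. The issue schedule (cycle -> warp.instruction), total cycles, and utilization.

cycle 0: W0.I0
cycle 1: W1.I0
cycle 2: W2.I0
cycle 3: W1.I1
cycle 4: W2.I1
cycle 5: W1.I2
cycle 6: W2.I2
cycle 7: W0.I1
cycle 8: W1.I3
cycle 9: W0.I2
cycle 10: W1.I4
cycle 11: W1.I5
cycle 12: W1.I6

Answer: 13 cycles, utilization 1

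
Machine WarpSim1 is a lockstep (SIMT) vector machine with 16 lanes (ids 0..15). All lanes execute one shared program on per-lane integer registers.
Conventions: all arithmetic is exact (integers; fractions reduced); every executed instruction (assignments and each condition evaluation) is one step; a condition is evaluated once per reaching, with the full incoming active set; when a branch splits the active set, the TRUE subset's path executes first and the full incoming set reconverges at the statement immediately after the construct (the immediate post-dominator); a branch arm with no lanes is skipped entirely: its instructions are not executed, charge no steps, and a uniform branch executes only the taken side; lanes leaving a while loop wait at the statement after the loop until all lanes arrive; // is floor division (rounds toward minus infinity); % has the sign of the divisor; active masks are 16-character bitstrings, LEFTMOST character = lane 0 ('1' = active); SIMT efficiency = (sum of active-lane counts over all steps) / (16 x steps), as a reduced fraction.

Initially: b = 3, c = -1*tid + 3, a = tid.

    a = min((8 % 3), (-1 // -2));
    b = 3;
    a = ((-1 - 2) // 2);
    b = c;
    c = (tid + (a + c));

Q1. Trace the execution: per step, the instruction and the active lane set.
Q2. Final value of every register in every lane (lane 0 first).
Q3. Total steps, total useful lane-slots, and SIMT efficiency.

step 0: a <- min((8 % 3), (-1 // -2)) 1111111111111111
step 1: b <- 3                       1111111111111111
step 2: a <- ((-1 - 2) // 2)         1111111111111111
step 3: b <- c                       1111111111111111
step 4: c <- (tid + (a + c))         1111111111111111

Answer: 5 steps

b: 3,2,1,0,-1,-2,-3,-4,-5,-6,-7,-8,-9,-10,-11,-12
c: 1,1,1,1,1,1,1,1,1,1,1,1,1,1,1,1
a: -2,-2,-2,-2,-2,-2,-2,-2,-2,-2,-2,-2,-2,-2,-2,-2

steps = 5; useful = 80; efficiency = 80/80 = 1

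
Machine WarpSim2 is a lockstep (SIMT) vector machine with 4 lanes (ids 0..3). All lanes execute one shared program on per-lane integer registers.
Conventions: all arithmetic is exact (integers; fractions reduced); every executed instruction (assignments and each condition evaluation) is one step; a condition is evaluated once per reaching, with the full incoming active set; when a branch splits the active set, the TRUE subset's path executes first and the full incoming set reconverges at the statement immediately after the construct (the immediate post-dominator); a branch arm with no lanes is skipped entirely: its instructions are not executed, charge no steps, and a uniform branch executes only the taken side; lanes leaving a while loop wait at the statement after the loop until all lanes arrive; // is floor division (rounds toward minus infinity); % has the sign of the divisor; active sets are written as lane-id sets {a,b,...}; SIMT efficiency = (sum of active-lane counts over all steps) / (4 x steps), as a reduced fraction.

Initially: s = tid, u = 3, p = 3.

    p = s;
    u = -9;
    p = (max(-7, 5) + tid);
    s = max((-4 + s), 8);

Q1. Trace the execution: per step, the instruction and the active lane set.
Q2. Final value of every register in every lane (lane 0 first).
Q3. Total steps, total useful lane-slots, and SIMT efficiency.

step 0: p <- s                       {0,1,2,3}
step 1: u <- -9                      {0,1,2,3}
step 2: p <- (max(-7, 5) + tid)      {0,1,2,3}
step 3: s <- max((-4 + s), 8)        {0,1,2,3}

Answer: 4 steps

s: 8,8,8,8
u: -9,-9,-9,-9
p: 5,6,7,8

steps = 4; useful = 16; efficiency = 16/16 = 1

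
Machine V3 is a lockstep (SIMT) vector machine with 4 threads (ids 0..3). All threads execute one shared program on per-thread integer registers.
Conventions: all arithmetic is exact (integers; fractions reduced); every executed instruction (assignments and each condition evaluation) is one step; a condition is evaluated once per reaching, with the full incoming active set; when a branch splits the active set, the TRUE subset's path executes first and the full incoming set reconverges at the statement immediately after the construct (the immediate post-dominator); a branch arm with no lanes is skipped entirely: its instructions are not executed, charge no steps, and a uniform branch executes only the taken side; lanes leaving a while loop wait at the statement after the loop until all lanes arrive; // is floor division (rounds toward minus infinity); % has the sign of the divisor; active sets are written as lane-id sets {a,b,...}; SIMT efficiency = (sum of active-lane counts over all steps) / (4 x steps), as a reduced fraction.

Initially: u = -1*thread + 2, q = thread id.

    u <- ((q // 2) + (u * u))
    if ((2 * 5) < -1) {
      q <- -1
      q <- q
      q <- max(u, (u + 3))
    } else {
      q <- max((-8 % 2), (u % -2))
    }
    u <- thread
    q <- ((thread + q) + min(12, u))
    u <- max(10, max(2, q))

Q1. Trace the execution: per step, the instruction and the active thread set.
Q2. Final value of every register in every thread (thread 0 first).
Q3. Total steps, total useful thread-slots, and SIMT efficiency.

step 0: u <- ((q // 2) + (u * u))    {0,1,2,3}
step 1: eval ((2 * 5) < -1)          {0,1,2,3}
step 2: q <- max((-8 % 2), (u % -2)) {0,1,2,3}
step 3: u <- thread                  {0,1,2,3}
step 4: q <- ((thread + q) + min(12, u)) {0,1,2,3}
step 5: u <- max(10, max(2, q))      {0,1,2,3}

Answer: 6 steps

u: 10,10,10,10
q: 0,2,4,6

steps = 6; useful = 24; efficiency = 24/24 = 1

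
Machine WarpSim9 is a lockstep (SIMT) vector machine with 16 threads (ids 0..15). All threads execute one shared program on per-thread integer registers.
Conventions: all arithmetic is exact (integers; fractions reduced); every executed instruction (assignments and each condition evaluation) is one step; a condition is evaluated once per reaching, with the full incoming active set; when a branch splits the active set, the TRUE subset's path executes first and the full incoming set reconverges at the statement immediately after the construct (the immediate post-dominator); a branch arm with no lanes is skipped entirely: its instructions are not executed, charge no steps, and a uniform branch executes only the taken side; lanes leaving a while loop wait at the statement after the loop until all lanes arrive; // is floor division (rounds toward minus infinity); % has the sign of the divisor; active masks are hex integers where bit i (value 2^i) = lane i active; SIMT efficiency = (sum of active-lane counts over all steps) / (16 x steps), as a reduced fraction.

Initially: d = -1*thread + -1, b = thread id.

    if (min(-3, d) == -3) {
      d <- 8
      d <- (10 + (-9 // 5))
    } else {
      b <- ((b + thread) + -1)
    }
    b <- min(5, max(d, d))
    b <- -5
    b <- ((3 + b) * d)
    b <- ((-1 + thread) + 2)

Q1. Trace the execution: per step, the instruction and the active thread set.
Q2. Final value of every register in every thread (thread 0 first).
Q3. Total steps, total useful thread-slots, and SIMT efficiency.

step 0: eval (min(-3, d) == -3)      0xffff
step 1: d <- 8                       0x0007
step 2: d <- (10 + (-9 // 5))        0x0007
step 3: b <- ((b + thread) + -1)     0xfff8
step 4: b <- min(5, max(d, d))       0xffff
step 5: b <- -5                      0xffff
step 6: b <- ((3 + b) * d)           0xffff
step 7: b <- ((-1 + thread) + 2)     0xffff

Answer: 8 steps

d: 8,8,8,-4,-5,-6,-7,-8,-9,-10,-11,-12,-13,-14,-15,-16
b: 1,2,3,4,5,6,7,8,9,10,11,12,13,14,15,16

steps = 8; useful = 99; efficiency = 99/128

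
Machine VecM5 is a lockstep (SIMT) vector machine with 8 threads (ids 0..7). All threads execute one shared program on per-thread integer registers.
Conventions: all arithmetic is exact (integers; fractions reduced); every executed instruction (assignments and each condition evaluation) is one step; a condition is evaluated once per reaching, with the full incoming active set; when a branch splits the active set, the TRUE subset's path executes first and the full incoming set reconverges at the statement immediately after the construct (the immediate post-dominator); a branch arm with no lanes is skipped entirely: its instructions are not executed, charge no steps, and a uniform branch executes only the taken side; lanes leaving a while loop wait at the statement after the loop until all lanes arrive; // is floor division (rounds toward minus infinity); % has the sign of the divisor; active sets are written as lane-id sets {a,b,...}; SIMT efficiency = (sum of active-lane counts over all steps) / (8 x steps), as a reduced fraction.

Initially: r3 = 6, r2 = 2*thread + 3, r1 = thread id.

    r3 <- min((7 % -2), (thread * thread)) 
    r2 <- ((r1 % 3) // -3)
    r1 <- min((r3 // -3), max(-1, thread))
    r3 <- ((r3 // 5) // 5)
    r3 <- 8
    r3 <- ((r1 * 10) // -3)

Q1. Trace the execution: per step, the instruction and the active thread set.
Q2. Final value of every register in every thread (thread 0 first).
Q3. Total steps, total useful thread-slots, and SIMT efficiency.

step 0: r3 <- min((7 % -2), (thread * thread)) {0,1,2,3,4,5,6,7}
step 1: r2 <- ((r1 % 3) // -3)       {0,1,2,3,4,5,6,7}
step 2: r1 <- min((r3 // -3), max(-1, thread)) {0,1,2,3,4,5,6,7}
step 3: r3 <- ((r3 // 5) // 5)       {0,1,2,3,4,5,6,7}
step 4: r3 <- 8                      {0,1,2,3,4,5,6,7}
step 5: r3 <- ((r1 * 10) // -3)      {0,1,2,3,4,5,6,7}

Answer: 6 steps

r3: 0,0,0,0,0,0,0,0
r2: 0,-1,-1,0,-1,-1,0,-1
r1: 0,0,0,0,0,0,0,0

steps = 6; useful = 48; efficiency = 48/48 = 1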